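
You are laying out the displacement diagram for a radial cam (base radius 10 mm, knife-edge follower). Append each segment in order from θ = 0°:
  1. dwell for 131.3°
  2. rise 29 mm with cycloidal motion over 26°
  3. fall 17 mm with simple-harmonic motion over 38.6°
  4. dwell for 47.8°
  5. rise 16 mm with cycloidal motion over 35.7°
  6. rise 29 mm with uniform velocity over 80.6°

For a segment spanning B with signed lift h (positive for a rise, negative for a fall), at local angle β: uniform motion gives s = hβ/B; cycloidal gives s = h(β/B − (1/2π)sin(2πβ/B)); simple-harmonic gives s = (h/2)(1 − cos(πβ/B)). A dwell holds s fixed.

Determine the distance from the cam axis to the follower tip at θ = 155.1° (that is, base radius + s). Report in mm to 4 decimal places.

seg 1 [0°–131.3°] dwell: s stays 0.0000
seg 2 [131.3°–157.3°] cycloidal, h=29: θ=155.1° here. β=23.8, B=26. 29·(0.9154 − sin(2π·0.9154)/(2π)) = 28.8860 → s = 28.8860
radial distance = base radius + s = 10 + 28.8860 = 38.8860

38.8860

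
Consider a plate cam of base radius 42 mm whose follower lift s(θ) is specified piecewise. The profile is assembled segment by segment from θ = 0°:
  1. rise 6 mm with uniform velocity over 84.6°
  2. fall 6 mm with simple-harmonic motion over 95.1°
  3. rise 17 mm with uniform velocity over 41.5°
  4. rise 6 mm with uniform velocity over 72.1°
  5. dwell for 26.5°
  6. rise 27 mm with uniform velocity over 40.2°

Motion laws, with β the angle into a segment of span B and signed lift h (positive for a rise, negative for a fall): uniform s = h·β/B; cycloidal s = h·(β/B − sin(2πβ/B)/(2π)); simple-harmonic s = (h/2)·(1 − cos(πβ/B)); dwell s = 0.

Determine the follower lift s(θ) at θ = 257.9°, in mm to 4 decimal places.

seg 1 [0°–84.6°] uniform, h=6: full span → s += 6 → s = 6.0000
seg 2 [84.6°–179.7°] simple-harmonic, h=-6: full span → s += -6 → s = 0.0000
seg 3 [179.7°–221.2°] uniform, h=17: full span → s += 17 → s = 17.0000
seg 4 [221.2°–293.3°] uniform, h=6: θ=257.9° here. β=36.7, B=72.1. 6·36.7/72.1 = 3.0541 → s = 20.0541

20.0541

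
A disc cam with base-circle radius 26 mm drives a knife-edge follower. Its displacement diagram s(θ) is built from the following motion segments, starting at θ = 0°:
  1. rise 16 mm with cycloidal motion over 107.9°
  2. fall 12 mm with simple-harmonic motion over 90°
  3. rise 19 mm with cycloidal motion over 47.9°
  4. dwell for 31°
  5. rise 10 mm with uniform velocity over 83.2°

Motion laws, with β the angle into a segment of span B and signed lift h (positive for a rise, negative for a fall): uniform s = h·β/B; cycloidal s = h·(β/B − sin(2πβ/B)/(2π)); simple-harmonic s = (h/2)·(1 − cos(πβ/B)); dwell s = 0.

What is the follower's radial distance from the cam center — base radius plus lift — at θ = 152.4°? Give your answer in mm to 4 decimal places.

seg 1 [0°–107.9°] cycloidal, h=16: full span → s += 16 → s = 16.0000
seg 2 [107.9°–197.9°] simple-harmonic, h=-12: θ=152.4° here. β=44.5, B=90. -12/2·(1 − cos(π·0.4944)) = -5.8953 → s = 10.1047
radial distance = base radius + s = 26 + 10.1047 = 36.1047

36.1047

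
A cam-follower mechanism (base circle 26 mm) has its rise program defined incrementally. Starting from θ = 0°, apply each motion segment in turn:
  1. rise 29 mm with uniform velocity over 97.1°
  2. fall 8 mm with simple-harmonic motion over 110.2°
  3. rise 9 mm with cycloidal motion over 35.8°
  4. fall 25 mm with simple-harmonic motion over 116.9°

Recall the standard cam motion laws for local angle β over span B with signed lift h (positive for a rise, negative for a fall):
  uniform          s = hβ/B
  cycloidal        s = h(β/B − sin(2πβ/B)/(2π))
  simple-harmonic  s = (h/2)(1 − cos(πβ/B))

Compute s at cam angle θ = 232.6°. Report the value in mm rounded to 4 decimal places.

seg 1 [0°–97.1°] uniform, h=29: full span → s += 29 → s = 29.0000
seg 2 [97.1°–207.3°] simple-harmonic, h=-8: full span → s += -8 → s = 21.0000
seg 3 [207.3°–243.1°] cycloidal, h=9: θ=232.6° here. β=25.3, B=35.8. 9·(0.7067 − sin(2π·0.7067)/(2π)) = 7.7401 → s = 28.7401

28.7401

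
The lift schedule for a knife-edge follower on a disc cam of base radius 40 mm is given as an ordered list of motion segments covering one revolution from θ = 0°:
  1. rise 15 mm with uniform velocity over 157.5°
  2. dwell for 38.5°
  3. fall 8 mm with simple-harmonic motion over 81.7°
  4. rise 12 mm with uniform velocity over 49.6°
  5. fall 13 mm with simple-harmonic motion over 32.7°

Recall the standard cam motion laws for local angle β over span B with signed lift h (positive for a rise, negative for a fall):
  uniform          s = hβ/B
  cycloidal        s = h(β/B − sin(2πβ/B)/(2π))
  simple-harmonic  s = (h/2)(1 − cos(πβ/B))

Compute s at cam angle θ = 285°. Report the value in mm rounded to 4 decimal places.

seg 1 [0°–157.5°] uniform, h=15: full span → s += 15 → s = 15.0000
seg 2 [157.5°–196°] dwell: s stays 15.0000
seg 3 [196°–277.7°] simple-harmonic, h=-8: full span → s += -8 → s = 7.0000
seg 4 [277.7°–327.3°] uniform, h=12: θ=285° here. β=7.3, B=49.6. 12·7.3/49.6 = 1.7661 → s = 8.7661

8.7661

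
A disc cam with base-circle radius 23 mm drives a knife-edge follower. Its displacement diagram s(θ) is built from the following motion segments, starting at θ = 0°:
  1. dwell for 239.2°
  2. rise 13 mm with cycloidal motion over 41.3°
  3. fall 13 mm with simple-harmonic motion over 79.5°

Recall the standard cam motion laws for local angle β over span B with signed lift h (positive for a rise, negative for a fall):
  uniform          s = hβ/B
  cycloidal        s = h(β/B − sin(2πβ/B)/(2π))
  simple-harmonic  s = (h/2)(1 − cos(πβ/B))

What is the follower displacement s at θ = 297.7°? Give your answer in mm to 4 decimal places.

seg 1 [0°–239.2°] dwell: s stays 0.0000
seg 2 [239.2°–280.5°] cycloidal, h=13: full span → s += 13 → s = 13.0000
seg 3 [280.5°–360°] simple-harmonic, h=-13: θ=297.7° here. β=17.2, B=79.5. -13/2·(1 − cos(π·0.2164)) = -1.4445 → s = 11.5555

11.5555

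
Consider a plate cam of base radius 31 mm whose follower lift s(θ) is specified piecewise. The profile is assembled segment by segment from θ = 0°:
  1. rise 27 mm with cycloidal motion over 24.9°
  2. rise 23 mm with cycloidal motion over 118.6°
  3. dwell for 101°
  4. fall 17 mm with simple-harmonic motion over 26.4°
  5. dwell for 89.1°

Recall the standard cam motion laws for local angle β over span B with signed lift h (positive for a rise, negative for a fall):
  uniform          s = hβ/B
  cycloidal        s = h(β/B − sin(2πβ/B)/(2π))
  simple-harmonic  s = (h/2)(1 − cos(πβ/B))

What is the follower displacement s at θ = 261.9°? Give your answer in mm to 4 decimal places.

seg 1 [0°–24.9°] cycloidal, h=27: full span → s += 27 → s = 27.0000
seg 2 [24.9°–143.5°] cycloidal, h=23: full span → s += 23 → s = 50.0000
seg 3 [143.5°–244.5°] dwell: s stays 50.0000
seg 4 [244.5°–270.9°] simple-harmonic, h=-17: θ=261.9° here. β=17.4, B=26.4. -17/2·(1 − cos(π·0.6591)) = -12.5736 → s = 37.4264

37.4264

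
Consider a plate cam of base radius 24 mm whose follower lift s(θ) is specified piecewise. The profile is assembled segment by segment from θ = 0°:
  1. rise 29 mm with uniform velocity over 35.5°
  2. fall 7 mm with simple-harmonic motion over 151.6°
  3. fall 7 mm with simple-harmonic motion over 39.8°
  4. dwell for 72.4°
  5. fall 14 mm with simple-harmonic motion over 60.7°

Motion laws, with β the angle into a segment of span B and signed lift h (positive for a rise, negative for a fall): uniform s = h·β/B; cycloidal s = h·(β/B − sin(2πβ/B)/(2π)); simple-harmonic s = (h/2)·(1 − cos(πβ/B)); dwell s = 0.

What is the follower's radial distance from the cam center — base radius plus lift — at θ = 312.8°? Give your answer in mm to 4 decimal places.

seg 1 [0°–35.5°] uniform, h=29: full span → s += 29 → s = 29.0000
seg 2 [35.5°–187.1°] simple-harmonic, h=-7: full span → s += -7 → s = 22.0000
seg 3 [187.1°–226.9°] simple-harmonic, h=-7: full span → s += -7 → s = 15.0000
seg 4 [226.9°–299.3°] dwell: s stays 15.0000
seg 5 [299.3°–360°] simple-harmonic, h=-14: θ=312.8° here. β=13.5, B=60.7. -14/2·(1 − cos(π·0.2224)) = -1.6403 → s = 13.3597
radial distance = base radius + s = 24 + 13.3597 = 37.3597

37.3597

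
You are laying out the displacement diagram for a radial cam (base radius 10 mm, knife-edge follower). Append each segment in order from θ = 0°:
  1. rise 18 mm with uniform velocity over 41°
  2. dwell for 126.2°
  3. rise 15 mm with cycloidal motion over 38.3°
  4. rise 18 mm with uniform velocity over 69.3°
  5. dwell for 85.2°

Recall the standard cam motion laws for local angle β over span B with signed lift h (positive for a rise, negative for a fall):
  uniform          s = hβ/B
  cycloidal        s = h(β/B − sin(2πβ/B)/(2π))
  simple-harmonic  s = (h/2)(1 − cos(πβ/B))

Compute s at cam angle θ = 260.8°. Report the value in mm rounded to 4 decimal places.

seg 1 [0°–41°] uniform, h=18: full span → s += 18 → s = 18.0000
seg 2 [41°–167.2°] dwell: s stays 18.0000
seg 3 [167.2°–205.5°] cycloidal, h=15: full span → s += 15 → s = 33.0000
seg 4 [205.5°–274.8°] uniform, h=18: θ=260.8° here. β=55.3, B=69.3. 18·55.3/69.3 = 14.3636 → s = 47.3636

47.3636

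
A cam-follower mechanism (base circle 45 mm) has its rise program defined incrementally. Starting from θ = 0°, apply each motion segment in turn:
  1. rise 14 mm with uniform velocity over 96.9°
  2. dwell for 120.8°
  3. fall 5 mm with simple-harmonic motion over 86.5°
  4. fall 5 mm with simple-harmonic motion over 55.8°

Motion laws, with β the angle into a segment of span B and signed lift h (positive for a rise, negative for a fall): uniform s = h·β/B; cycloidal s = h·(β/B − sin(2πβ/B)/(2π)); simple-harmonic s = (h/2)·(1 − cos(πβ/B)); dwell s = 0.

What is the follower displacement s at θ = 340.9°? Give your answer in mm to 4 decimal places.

seg 1 [0°–96.9°] uniform, h=14: full span → s += 14 → s = 14.0000
seg 2 [96.9°–217.7°] dwell: s stays 14.0000
seg 3 [217.7°–304.2°] simple-harmonic, h=-5: full span → s += -5 → s = 9.0000
seg 4 [304.2°–360°] simple-harmonic, h=-5: θ=340.9° here. β=36.7, B=55.8. -5/2·(1 − cos(π·0.6577)) = -3.6886 → s = 5.3114

5.3114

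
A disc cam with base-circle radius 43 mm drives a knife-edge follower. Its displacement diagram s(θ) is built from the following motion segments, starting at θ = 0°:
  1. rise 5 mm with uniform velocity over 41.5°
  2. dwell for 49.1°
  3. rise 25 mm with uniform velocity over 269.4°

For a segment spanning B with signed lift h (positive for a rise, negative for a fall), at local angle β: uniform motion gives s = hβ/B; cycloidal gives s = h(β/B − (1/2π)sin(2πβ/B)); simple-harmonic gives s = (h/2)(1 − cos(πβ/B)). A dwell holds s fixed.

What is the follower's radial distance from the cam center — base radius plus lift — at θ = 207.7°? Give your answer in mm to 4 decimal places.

seg 1 [0°–41.5°] uniform, h=5: full span → s += 5 → s = 5.0000
seg 2 [41.5°–90.6°] dwell: s stays 5.0000
seg 3 [90.6°–360°] uniform, h=25: θ=207.7° here. β=117.1, B=269.4. 25·117.1/269.4 = 10.8667 → s = 15.8667
radial distance = base radius + s = 43 + 15.8667 = 58.8667

58.8667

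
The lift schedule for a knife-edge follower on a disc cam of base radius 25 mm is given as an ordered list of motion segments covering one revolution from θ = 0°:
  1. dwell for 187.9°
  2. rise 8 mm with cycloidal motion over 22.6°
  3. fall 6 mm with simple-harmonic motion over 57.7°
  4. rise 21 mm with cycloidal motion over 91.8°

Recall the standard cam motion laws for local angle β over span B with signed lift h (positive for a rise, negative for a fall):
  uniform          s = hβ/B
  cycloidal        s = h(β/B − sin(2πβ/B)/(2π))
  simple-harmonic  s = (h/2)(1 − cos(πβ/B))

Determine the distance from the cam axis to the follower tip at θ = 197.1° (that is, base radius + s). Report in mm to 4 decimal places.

seg 1 [0°–187.9°] dwell: s stays 0.0000
seg 2 [187.9°–210.5°] cycloidal, h=8: θ=197.1° here. β=9.2, B=22.6. 8·(0.4071 − sin(2π·0.4071)/(2π)) = 2.5548 → s = 2.5548
radial distance = base radius + s = 25 + 2.5548 = 27.5548

27.5548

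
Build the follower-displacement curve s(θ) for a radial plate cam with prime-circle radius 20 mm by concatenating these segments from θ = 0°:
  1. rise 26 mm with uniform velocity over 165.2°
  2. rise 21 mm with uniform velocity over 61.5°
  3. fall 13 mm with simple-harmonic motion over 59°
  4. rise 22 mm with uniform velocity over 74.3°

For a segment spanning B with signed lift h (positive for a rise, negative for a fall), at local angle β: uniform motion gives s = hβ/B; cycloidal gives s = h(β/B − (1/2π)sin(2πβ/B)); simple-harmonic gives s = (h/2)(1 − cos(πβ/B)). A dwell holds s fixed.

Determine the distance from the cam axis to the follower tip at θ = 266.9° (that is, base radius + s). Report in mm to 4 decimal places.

seg 1 [0°–165.2°] uniform, h=26: full span → s += 26 → s = 26.0000
seg 2 [165.2°–226.7°] uniform, h=21: full span → s += 21 → s = 47.0000
seg 3 [226.7°–285.7°] simple-harmonic, h=-13: θ=266.9° here. β=40.2, B=59. -13/2·(1 − cos(π·0.6814)) = -10.0062 → s = 36.9938
radial distance = base radius + s = 20 + 36.9938 = 56.9938

56.9938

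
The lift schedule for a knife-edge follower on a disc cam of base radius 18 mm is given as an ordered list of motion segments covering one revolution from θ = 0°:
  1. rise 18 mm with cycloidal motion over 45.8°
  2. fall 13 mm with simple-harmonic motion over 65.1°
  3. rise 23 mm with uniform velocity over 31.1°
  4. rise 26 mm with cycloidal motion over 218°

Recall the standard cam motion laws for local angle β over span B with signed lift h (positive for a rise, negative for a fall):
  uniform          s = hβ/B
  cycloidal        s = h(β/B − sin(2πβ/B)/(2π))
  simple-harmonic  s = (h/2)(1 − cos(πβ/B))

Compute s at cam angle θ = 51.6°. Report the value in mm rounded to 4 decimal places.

seg 1 [0°–45.8°] cycloidal, h=18: full span → s += 18 → s = 18.0000
seg 2 [45.8°–110.9°] simple-harmonic, h=-13: θ=51.6° here. β=5.8, B=65.1. -13/2·(1 − cos(π·0.0891)) = -0.2530 → s = 17.7470

17.7470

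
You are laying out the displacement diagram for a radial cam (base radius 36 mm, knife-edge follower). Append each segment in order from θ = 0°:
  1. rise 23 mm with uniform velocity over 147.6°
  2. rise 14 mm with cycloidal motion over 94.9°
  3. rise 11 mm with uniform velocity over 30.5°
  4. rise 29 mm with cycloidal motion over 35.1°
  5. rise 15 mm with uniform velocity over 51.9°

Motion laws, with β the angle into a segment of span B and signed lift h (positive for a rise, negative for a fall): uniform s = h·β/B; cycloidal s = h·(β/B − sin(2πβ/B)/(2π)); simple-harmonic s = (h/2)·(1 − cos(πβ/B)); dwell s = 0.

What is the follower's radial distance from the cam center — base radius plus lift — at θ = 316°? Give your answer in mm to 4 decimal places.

seg 1 [0°–147.6°] uniform, h=23: full span → s += 23 → s = 23.0000
seg 2 [147.6°–242.5°] cycloidal, h=14: full span → s += 14 → s = 37.0000
seg 3 [242.5°–273°] uniform, h=11: full span → s += 11 → s = 48.0000
seg 4 [273°–308.1°] cycloidal, h=29: full span → s += 29 → s = 77.0000
seg 5 [308.1°–360°] uniform, h=15: θ=316° here. β=7.9, B=51.9. 15·7.9/51.9 = 2.2832 → s = 79.2832
radial distance = base radius + s = 36 + 79.2832 = 115.2832

115.2832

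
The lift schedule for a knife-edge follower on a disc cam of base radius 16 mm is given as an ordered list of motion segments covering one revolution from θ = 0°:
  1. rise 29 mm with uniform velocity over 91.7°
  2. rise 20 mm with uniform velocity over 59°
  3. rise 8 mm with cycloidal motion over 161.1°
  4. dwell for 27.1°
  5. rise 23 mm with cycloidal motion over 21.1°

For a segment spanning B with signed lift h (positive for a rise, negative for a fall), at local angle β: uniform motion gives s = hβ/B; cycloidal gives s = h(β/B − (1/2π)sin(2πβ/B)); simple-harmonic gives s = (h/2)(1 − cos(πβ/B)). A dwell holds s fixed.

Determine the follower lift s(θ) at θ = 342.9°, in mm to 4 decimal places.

seg 1 [0°–91.7°] uniform, h=29: full span → s += 29 → s = 29.0000
seg 2 [91.7°–150.7°] uniform, h=20: full span → s += 20 → s = 49.0000
seg 3 [150.7°–311.8°] cycloidal, h=8: full span → s += 8 → s = 57.0000
seg 4 [311.8°–338.9°] dwell: s stays 57.0000
seg 5 [338.9°–360°] cycloidal, h=23: θ=342.9° here. β=4, B=21.1. 23·(0.1896 − sin(2π·0.1896)/(2π)) = 0.9603 → s = 57.9603

57.9603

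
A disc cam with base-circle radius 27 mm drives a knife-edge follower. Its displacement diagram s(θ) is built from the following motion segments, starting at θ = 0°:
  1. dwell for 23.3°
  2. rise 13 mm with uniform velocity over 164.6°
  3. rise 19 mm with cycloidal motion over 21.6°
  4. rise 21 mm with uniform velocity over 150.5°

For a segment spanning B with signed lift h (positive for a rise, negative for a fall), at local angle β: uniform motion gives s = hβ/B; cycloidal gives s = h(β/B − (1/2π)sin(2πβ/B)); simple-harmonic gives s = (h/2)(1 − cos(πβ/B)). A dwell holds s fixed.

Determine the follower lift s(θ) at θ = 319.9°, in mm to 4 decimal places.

seg 1 [0°–23.3°] dwell: s stays 0.0000
seg 2 [23.3°–187.9°] uniform, h=13: full span → s += 13 → s = 13.0000
seg 3 [187.9°–209.5°] cycloidal, h=19: full span → s += 19 → s = 32.0000
seg 4 [209.5°–360°] uniform, h=21: θ=319.9° here. β=110.4, B=150.5. 21·110.4/150.5 = 15.4047 → s = 47.4047

47.4047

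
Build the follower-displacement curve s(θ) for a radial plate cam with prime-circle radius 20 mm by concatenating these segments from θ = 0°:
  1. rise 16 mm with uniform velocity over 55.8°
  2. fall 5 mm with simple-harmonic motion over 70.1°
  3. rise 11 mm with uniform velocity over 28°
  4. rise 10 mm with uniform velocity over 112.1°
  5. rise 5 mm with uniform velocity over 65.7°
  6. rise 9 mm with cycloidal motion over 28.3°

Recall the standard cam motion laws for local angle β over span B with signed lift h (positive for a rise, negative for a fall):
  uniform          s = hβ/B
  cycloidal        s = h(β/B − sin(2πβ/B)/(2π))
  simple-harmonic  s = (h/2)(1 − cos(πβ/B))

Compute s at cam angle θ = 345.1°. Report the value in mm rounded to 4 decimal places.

seg 1 [0°–55.8°] uniform, h=16: full span → s += 16 → s = 16.0000
seg 2 [55.8°–125.9°] simple-harmonic, h=-5: full span → s += -5 → s = 11.0000
seg 3 [125.9°–153.9°] uniform, h=11: full span → s += 11 → s = 22.0000
seg 4 [153.9°–266°] uniform, h=10: full span → s += 10 → s = 32.0000
seg 5 [266°–331.7°] uniform, h=5: full span → s += 5 → s = 37.0000
seg 6 [331.7°–360°] cycloidal, h=9: θ=345.1° here. β=13.4, B=28.3. 9·(0.4735 − sin(2π·0.4735)/(2π)) = 4.0241 → s = 41.0241

41.0241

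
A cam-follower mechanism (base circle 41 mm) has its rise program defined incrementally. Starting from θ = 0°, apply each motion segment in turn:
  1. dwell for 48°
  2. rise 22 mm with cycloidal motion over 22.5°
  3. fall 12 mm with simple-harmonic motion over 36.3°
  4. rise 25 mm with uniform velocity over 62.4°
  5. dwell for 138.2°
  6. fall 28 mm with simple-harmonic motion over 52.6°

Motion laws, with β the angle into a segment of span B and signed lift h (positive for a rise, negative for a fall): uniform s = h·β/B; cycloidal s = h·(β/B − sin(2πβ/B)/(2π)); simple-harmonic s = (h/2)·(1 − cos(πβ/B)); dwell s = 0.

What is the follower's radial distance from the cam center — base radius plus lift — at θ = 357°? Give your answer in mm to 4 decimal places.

seg 1 [0°–48°] dwell: s stays 0.0000
seg 2 [48°–70.5°] cycloidal, h=22: full span → s += 22 → s = 22.0000
seg 3 [70.5°–106.8°] simple-harmonic, h=-12: full span → s += -12 → s = 10.0000
seg 4 [106.8°–169.2°] uniform, h=25: full span → s += 25 → s = 35.0000
seg 5 [169.2°–307.4°] dwell: s stays 35.0000
seg 6 [307.4°–360°] simple-harmonic, h=-28: θ=357° here. β=49.6, B=52.6. -28/2·(1 − cos(π·0.9430)) = -27.7759 → s = 7.2241
radial distance = base radius + s = 41 + 7.2241 = 48.2241

48.2241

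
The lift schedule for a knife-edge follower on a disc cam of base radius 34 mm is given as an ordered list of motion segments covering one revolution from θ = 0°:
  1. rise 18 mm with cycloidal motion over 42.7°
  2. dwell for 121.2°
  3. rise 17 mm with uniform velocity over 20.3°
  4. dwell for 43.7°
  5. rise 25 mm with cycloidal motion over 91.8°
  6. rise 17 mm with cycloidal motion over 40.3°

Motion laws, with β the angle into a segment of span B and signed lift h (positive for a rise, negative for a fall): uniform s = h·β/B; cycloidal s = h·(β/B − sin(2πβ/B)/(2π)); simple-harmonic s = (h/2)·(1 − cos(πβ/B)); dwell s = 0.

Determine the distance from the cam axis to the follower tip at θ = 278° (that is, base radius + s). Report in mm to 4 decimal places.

seg 1 [0°–42.7°] cycloidal, h=18: full span → s += 18 → s = 18.0000
seg 2 [42.7°–163.9°] dwell: s stays 18.0000
seg 3 [163.9°–184.2°] uniform, h=17: full span → s += 17 → s = 35.0000
seg 4 [184.2°–227.9°] dwell: s stays 35.0000
seg 5 [227.9°–319.7°] cycloidal, h=25: θ=278° here. β=50.1, B=91.8. 25·(0.5458 − sin(2π·0.5458)/(2π)) = 14.7719 → s = 49.7719
radial distance = base radius + s = 34 + 49.7719 = 83.7719

83.7719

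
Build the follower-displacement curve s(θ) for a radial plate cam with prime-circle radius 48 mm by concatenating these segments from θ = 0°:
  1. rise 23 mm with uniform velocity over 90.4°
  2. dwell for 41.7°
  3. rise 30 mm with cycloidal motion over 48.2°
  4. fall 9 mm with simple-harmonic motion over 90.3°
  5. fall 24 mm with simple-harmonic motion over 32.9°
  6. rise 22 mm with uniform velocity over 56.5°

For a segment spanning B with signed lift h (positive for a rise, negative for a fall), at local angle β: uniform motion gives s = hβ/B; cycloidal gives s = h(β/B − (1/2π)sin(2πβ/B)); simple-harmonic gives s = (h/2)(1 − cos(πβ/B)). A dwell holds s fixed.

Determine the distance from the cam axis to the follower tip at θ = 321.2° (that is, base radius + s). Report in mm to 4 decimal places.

seg 1 [0°–90.4°] uniform, h=23: full span → s += 23 → s = 23.0000
seg 2 [90.4°–132.1°] dwell: s stays 23.0000
seg 3 [132.1°–180.3°] cycloidal, h=30: full span → s += 30 → s = 53.0000
seg 4 [180.3°–270.6°] simple-harmonic, h=-9: full span → s += -9 → s = 44.0000
seg 5 [270.6°–303.5°] simple-harmonic, h=-24: full span → s += -24 → s = 20.0000
seg 6 [303.5°–360°] uniform, h=22: θ=321.2° here. β=17.7, B=56.5. 22·17.7/56.5 = 6.8920 → s = 26.8920
radial distance = base radius + s = 48 + 26.8920 = 74.8920

74.8920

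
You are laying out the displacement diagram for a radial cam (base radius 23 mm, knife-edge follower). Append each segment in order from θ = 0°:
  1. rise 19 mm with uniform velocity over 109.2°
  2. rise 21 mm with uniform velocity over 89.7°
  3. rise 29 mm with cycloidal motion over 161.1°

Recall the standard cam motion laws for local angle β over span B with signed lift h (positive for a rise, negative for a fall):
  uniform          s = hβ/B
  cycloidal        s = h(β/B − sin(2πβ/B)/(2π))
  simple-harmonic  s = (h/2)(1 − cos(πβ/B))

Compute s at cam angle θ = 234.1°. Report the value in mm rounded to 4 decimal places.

seg 1 [0°–109.2°] uniform, h=19: full span → s += 19 → s = 19.0000
seg 2 [109.2°–198.9°] uniform, h=21: full span → s += 21 → s = 40.0000
seg 3 [198.9°–360°] cycloidal, h=29: θ=234.1° here. β=35.2, B=161.1. 29·(0.2185 − sin(2π·0.2185)/(2π)) = 1.8111 → s = 41.8111

41.8111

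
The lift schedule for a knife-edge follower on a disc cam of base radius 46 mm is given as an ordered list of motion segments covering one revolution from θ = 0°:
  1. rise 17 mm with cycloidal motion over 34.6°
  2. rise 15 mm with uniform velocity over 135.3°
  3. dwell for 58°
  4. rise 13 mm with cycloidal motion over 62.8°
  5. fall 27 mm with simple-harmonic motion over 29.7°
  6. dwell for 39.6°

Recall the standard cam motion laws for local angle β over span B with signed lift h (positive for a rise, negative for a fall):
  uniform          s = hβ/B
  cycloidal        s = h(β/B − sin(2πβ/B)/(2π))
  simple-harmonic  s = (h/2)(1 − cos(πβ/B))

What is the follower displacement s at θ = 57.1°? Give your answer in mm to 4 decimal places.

seg 1 [0°–34.6°] cycloidal, h=17: full span → s += 17 → s = 17.0000
seg 2 [34.6°–169.9°] uniform, h=15: θ=57.1° here. β=22.5, B=135.3. 15·22.5/135.3 = 2.4945 → s = 19.4945

19.4945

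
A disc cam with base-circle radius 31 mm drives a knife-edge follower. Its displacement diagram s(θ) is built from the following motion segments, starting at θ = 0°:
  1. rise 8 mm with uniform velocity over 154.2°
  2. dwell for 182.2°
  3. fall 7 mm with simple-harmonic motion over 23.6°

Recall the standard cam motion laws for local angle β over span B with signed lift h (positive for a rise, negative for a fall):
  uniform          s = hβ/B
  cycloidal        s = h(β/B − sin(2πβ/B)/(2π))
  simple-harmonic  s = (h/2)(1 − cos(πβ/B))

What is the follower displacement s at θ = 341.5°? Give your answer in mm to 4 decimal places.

seg 1 [0°–154.2°] uniform, h=8: full span → s += 8 → s = 8.0000
seg 2 [154.2°–336.4°] dwell: s stays 8.0000
seg 3 [336.4°–360°] simple-harmonic, h=-7: θ=341.5° here. β=5.1, B=23.6. -7/2·(1 − cos(π·0.2161)) = -0.7761 → s = 7.2239

7.2239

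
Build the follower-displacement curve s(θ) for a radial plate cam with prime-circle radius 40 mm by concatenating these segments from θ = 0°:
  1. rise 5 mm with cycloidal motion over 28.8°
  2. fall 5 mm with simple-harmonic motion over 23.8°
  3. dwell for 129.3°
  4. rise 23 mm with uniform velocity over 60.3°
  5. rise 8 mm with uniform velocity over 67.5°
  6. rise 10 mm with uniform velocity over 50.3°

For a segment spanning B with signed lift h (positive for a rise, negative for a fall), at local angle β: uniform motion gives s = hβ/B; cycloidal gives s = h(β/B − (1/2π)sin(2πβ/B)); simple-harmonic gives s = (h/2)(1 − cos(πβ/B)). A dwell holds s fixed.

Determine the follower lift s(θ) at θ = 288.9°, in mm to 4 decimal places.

seg 1 [0°–28.8°] cycloidal, h=5: full span → s += 5 → s = 5.0000
seg 2 [28.8°–52.6°] simple-harmonic, h=-5: full span → s += -5 → s = 0.0000
seg 3 [52.6°–181.9°] dwell: s stays 0.0000
seg 4 [181.9°–242.2°] uniform, h=23: full span → s += 23 → s = 23.0000
seg 5 [242.2°–309.7°] uniform, h=8: θ=288.9° here. β=46.7, B=67.5. 8·46.7/67.5 = 5.5348 → s = 28.5348

28.5348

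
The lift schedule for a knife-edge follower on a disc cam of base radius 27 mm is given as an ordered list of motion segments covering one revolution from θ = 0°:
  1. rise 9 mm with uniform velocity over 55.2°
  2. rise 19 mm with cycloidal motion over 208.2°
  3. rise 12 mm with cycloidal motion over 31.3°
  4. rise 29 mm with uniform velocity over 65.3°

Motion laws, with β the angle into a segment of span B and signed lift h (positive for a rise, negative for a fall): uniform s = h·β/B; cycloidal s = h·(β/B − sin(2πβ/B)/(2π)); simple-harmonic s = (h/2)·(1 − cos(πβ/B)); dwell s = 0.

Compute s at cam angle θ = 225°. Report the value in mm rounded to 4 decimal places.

seg 1 [0°–55.2°] uniform, h=9: full span → s += 9 → s = 9.0000
seg 2 [55.2°–263.4°] cycloidal, h=19: θ=225° here. β=169.8, B=208.2. 19·(0.8156 − sin(2π·0.8156)/(2π)) = 18.2667 → s = 27.2667

27.2667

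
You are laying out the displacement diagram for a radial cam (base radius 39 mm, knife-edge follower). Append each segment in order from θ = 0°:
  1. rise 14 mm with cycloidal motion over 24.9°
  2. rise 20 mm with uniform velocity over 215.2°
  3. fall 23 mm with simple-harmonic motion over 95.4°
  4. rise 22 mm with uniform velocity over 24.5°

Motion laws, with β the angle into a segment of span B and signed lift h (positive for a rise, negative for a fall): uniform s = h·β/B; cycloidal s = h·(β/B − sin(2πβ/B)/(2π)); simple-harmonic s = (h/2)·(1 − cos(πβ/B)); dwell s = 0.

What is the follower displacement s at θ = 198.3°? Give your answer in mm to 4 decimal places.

seg 1 [0°–24.9°] cycloidal, h=14: full span → s += 14 → s = 14.0000
seg 2 [24.9°–240.1°] uniform, h=20: θ=198.3° here. β=173.4, B=215.2. 20·173.4/215.2 = 16.1152 → s = 30.1152

30.1152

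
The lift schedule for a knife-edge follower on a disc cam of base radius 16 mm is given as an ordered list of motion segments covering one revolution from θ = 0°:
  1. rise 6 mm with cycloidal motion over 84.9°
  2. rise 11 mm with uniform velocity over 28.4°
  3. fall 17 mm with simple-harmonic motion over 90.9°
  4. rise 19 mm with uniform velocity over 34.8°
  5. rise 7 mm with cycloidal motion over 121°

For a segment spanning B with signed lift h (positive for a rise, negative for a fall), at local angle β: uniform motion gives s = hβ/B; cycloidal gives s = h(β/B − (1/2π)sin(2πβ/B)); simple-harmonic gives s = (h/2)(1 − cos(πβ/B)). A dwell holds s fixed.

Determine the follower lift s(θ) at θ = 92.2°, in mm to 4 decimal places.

seg 1 [0°–84.9°] cycloidal, h=6: full span → s += 6 → s = 6.0000
seg 2 [84.9°–113.3°] uniform, h=11: θ=92.2° here. β=7.3, B=28.4. 11·7.3/28.4 = 2.8275 → s = 8.8275

8.8275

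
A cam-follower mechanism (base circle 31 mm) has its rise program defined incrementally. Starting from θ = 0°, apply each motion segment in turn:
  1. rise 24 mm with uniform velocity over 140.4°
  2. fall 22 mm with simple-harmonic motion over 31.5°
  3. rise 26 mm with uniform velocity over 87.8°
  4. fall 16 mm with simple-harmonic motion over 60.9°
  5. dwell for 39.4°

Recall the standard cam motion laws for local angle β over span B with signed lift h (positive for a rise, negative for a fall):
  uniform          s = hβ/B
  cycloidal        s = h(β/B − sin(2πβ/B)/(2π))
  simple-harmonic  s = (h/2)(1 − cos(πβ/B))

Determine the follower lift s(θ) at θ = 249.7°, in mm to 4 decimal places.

seg 1 [0°–140.4°] uniform, h=24: full span → s += 24 → s = 24.0000
seg 2 [140.4°–171.9°] simple-harmonic, h=-22: full span → s += -22 → s = 2.0000
seg 3 [171.9°–259.7°] uniform, h=26: θ=249.7° here. β=77.8, B=87.8. 26·77.8/87.8 = 23.0387 → s = 25.0387

25.0387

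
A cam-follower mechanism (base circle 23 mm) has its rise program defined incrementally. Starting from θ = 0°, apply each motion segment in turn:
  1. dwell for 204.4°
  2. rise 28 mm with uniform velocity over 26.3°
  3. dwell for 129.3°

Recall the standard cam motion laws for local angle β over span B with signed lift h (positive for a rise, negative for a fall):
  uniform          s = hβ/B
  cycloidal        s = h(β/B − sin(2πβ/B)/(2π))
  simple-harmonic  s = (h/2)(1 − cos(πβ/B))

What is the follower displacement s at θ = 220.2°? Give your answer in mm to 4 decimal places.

seg 1 [0°–204.4°] dwell: s stays 0.0000
seg 2 [204.4°–230.7°] uniform, h=28: θ=220.2° here. β=15.8, B=26.3. 28·15.8/26.3 = 16.8213 → s = 16.8213

16.8213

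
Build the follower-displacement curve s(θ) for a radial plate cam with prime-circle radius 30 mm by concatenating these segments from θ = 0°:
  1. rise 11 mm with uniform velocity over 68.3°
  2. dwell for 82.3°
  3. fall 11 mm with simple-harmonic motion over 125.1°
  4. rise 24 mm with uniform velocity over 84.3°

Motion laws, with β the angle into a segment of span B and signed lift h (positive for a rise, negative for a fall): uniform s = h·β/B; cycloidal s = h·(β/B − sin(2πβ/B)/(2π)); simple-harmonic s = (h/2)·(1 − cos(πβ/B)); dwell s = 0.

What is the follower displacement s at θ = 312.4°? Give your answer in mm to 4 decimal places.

seg 1 [0°–68.3°] uniform, h=11: full span → s += 11 → s = 11.0000
seg 2 [68.3°–150.6°] dwell: s stays 11.0000
seg 3 [150.6°–275.7°] simple-harmonic, h=-11: full span → s += -11 → s = 0.0000
seg 4 [275.7°–360°] uniform, h=24: θ=312.4° here. β=36.7, B=84.3. 24·36.7/84.3 = 10.4484 → s = 10.4484

10.4484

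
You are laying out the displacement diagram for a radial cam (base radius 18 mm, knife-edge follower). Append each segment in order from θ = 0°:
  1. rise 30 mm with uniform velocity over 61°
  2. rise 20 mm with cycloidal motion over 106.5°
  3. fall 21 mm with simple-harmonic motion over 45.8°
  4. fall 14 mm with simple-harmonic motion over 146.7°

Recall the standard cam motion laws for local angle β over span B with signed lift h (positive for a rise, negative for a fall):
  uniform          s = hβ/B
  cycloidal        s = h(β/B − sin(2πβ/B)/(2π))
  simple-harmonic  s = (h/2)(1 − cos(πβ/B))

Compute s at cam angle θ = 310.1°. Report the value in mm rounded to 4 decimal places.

seg 1 [0°–61°] uniform, h=30: full span → s += 30 → s = 30.0000
seg 2 [61°–167.5°] cycloidal, h=20: full span → s += 20 → s = 50.0000
seg 3 [167.5°–213.3°] simple-harmonic, h=-21: full span → s += -21 → s = 29.0000
seg 4 [213.3°–360°] simple-harmonic, h=-14: θ=310.1° here. β=96.8, B=146.7. -14/2·(1 − cos(π·0.6599)) = -10.3694 → s = 18.6306

18.6306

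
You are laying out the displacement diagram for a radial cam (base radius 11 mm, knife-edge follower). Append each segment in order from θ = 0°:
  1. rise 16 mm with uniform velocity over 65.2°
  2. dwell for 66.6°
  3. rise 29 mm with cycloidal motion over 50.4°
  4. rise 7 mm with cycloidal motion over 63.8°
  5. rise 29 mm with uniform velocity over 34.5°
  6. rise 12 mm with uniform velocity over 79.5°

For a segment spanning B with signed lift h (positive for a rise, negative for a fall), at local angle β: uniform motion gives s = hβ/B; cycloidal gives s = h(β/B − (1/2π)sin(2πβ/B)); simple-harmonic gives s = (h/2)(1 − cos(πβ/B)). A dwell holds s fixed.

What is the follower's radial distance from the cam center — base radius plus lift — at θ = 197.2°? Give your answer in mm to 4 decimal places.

seg 1 [0°–65.2°] uniform, h=16: full span → s += 16 → s = 16.0000
seg 2 [65.2°–131.8°] dwell: s stays 16.0000
seg 3 [131.8°–182.2°] cycloidal, h=29: full span → s += 29 → s = 45.0000
seg 4 [182.2°–246°] cycloidal, h=7: θ=197.2° here. β=15, B=63.8. 7·(0.2351 − sin(2π·0.2351)/(2π)) = 0.5366 → s = 45.5366
radial distance = base radius + s = 11 + 45.5366 = 56.5366

56.5366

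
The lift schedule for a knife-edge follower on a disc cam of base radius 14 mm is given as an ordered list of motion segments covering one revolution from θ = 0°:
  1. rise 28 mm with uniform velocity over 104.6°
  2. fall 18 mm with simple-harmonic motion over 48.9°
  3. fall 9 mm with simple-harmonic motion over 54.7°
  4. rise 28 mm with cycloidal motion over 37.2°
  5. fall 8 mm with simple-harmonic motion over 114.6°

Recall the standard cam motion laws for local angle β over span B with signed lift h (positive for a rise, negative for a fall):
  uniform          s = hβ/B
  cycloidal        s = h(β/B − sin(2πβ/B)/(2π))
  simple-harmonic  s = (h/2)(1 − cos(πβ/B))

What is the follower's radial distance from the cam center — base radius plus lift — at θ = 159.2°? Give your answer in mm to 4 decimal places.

seg 1 [0°–104.6°] uniform, h=28: full span → s += 28 → s = 28.0000
seg 2 [104.6°–153.5°] simple-harmonic, h=-18: full span → s += -18 → s = 10.0000
seg 3 [153.5°–208.2°] simple-harmonic, h=-9: θ=159.2° here. β=5.7, B=54.7. -9/2·(1 − cos(π·0.1042)) = -0.2390 → s = 9.7610
radial distance = base radius + s = 14 + 9.7610 = 23.7610

23.7610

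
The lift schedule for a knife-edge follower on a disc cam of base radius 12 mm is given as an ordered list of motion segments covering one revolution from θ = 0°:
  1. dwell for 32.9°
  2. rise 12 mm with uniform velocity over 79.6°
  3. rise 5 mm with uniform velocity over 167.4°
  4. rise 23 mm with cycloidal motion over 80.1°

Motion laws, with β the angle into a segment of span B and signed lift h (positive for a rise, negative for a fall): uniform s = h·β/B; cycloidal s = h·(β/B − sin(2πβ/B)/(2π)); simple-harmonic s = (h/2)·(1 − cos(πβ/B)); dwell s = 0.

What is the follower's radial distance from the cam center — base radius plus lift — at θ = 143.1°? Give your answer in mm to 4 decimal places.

seg 1 [0°–32.9°] dwell: s stays 0.0000
seg 2 [32.9°–112.5°] uniform, h=12: full span → s += 12 → s = 12.0000
seg 3 [112.5°–279.9°] uniform, h=5: θ=143.1° here. β=30.6, B=167.4. 5·30.6/167.4 = 0.9140 → s = 12.9140
radial distance = base radius + s = 12 + 12.9140 = 24.9140

24.9140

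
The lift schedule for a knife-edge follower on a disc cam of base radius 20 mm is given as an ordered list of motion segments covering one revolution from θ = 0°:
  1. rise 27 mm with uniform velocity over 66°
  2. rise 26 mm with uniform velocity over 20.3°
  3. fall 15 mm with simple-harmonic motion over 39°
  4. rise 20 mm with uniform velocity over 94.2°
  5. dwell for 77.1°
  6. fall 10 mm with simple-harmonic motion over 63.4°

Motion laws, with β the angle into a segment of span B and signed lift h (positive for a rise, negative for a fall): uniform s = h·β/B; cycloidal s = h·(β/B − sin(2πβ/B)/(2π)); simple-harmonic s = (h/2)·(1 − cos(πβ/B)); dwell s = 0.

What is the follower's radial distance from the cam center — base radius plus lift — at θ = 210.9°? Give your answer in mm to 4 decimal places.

seg 1 [0°–66°] uniform, h=27: full span → s += 27 → s = 27.0000
seg 2 [66°–86.3°] uniform, h=26: full span → s += 26 → s = 53.0000
seg 3 [86.3°–125.3°] simple-harmonic, h=-15: full span → s += -15 → s = 38.0000
seg 4 [125.3°–219.5°] uniform, h=20: θ=210.9° here. β=85.6, B=94.2. 20·85.6/94.2 = 18.1741 → s = 56.1741
radial distance = base radius + s = 20 + 56.1741 = 76.1741

76.1741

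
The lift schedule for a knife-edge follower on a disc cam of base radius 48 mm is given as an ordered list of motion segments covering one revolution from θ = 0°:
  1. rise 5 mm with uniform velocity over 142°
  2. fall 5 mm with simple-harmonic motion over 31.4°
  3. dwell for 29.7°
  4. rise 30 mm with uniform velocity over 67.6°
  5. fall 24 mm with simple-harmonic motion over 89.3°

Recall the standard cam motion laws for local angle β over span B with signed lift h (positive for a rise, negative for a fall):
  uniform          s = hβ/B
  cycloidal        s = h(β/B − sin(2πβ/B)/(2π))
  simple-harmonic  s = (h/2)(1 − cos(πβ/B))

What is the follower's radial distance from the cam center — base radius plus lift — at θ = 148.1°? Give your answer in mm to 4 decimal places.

seg 1 [0°–142°] uniform, h=5: full span → s += 5 → s = 5.0000
seg 2 [142°–173.4°] simple-harmonic, h=-5: θ=148.1° here. β=6.1, B=31.4. -5/2·(1 − cos(π·0.1943)) = -0.4513 → s = 4.5487
radial distance = base radius + s = 48 + 4.5487 = 52.5487

52.5487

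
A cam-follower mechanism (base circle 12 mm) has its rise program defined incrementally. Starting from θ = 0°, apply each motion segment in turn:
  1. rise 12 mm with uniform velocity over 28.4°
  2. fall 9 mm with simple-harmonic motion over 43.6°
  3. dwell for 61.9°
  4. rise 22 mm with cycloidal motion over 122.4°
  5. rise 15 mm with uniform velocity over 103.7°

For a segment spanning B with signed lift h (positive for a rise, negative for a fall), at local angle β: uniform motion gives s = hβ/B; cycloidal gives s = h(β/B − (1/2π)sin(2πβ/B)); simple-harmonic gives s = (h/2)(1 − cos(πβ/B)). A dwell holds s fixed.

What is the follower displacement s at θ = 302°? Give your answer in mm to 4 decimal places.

seg 1 [0°–28.4°] uniform, h=12: full span → s += 12 → s = 12.0000
seg 2 [28.4°–72°] simple-harmonic, h=-9: full span → s += -9 → s = 3.0000
seg 3 [72°–133.9°] dwell: s stays 3.0000
seg 4 [133.9°–256.3°] cycloidal, h=22: full span → s += 22 → s = 25.0000
seg 5 [256.3°–360°] uniform, h=15: θ=302° here. β=45.7, B=103.7. 15·45.7/103.7 = 6.6104 → s = 31.6104

31.6104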